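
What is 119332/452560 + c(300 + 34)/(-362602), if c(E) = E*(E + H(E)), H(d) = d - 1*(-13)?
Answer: -7458320047/20512395140 ≈ -0.36360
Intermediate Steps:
H(d) = 13 + d (H(d) = d + 13 = 13 + d)
c(E) = E*(13 + 2*E) (c(E) = E*(E + (13 + E)) = E*(13 + 2*E))
119332/452560 + c(300 + 34)/(-362602) = 119332/452560 + ((300 + 34)*(13 + 2*(300 + 34)))/(-362602) = 119332*(1/452560) + (334*(13 + 2*334))*(-1/362602) = 29833/113140 + (334*(13 + 668))*(-1/362602) = 29833/113140 + (334*681)*(-1/362602) = 29833/113140 + 227454*(-1/362602) = 29833/113140 - 113727/181301 = -7458320047/20512395140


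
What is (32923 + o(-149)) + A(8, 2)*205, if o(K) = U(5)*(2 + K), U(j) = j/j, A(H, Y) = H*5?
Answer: 40976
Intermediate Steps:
A(H, Y) = 5*H
U(j) = 1
o(K) = 2 + K (o(K) = 1*(2 + K) = 2 + K)
(32923 + o(-149)) + A(8, 2)*205 = (32923 + (2 - 149)) + (5*8)*205 = (32923 - 147) + 40*205 = 32776 + 8200 = 40976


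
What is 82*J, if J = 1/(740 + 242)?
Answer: 41/491 ≈ 0.083503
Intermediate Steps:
J = 1/982 ≈ 0.0010183
82*J = 82*(1/982) = 41/491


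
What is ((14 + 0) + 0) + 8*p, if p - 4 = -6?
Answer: -2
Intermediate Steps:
p = -2 (p = 4 - 6 = -2)
((14 + 0) + 0) + 8*p = ((14 + 0) + 0) + 8*(-2) = (14 + 0) - 16 = 14 - 16 = -2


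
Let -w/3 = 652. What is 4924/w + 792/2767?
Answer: -3018889/1353063 ≈ -2.2312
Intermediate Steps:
w = -1956 (w = -3*652 = -1956)
4924/w + 792/2767 = 4924/(-1956) + 792/2767 = 4924*(-1/1956) + 792*(1/2767) = -1231/489 + 792/2767 = -3018889/1353063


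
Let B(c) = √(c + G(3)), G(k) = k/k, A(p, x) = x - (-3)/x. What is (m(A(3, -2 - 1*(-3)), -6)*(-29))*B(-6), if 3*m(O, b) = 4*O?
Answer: -464*I*√5/3 ≈ -345.85*I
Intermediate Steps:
A(p, x) = x + 3/x
m(O, b) = 4*O/3 (m(O, b) = (4*O)/3 = 4*O/3)
G(k) = 1
B(c) = √(1 + c) (B(c) = √(c + 1) = √(1 + c))
(m(A(3, -2 - 1*(-3)), -6)*(-29))*B(-6) = ((4*((-2 - 1*(-3)) + 3/(-2 - 1*(-3)))/3)*(-29))*√(1 - 6) = ((4*((-2 + 3) + 3/(-2 + 3))/3)*(-29))*√(-5) = ((4*(1 + 3/1)/3)*(-29))*(I*√5) = ((4*(1 + 3*1)/3)*(-29))*(I*√5) = ((4*(1 + 3)/3)*(-29))*(I*√5) = (((4/3)*4)*(-29))*(I*√5) = ((16/3)*(-29))*(I*√5) = -464*I*√5/3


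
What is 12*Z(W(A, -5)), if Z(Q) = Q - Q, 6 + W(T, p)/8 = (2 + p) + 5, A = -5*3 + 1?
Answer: 0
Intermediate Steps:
A = -14 (A = -15 + 1 = -14)
W(T, p) = 8 + 8*p (W(T, p) = -48 + 8*((2 + p) + 5) = -48 + 8*(7 + p) = -48 + (56 + 8*p) = 8 + 8*p)
Z(Q) = 0
12*Z(W(A, -5)) = 12*0 = 0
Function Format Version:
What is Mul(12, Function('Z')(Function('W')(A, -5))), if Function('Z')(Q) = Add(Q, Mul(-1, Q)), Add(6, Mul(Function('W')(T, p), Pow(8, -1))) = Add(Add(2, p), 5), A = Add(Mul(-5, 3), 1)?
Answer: 0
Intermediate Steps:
A = -14 (A = Add(-15, 1) = -14)
Function('W')(T, p) = Add(8, Mul(8, p)) (Function('W')(T, p) = Add(-48, Mul(8, Add(Add(2, p), 5))) = Add(-48, Mul(8, Add(7, p))) = Add(-48, Add(56, Mul(8, p))) = Add(8, Mul(8, p)))
Function('Z')(Q) = 0
Mul(12, Function('Z')(Function('W')(A, -5))) = Mul(12, 0) = 0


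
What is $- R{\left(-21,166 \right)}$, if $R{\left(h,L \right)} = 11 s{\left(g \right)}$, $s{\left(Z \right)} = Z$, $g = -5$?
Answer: $55$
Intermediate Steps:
$R{\left(h,L \right)} = -55$ ($R{\left(h,L \right)} = 11 \left(-5\right) = -55$)
$- R{\left(-21,166 \right)} = \left(-1\right) \left(-55\right) = 55$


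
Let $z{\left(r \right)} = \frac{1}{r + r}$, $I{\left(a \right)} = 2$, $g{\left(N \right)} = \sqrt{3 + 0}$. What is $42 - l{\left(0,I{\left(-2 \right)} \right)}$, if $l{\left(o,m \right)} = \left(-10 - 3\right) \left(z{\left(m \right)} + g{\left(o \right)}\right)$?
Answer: $\frac{181}{4} + 13 \sqrt{3} \approx 67.767$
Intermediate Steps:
$g{\left(N \right)} = \sqrt{3}$
$z{\left(r \right)} = \frac{1}{2 r}$
$l{\left(o,m \right)} = - 13 \sqrt{3} - \frac{13}{2 m}$ ($l{\left(o,m \right)} = \left(-10 - 3\right) \left(\frac{1}{2 m} + \sqrt{3}\right) = - 13 \left(\sqrt{3} + \frac{1}{2 m}\right) = - 13 \sqrt{3} - \frac{13}{2 m}$)
$42 - l{\left(0,I{\left(-2 \right)} \right)} = 42 - \left(- 13 \sqrt{3} - \frac{13}{2 \cdot 2}\right) = 42 - \left(- 13 \sqrt{3} - \frac{13}{4}\right) = 42 - \left(- \frac{13}{4} - 13 \sqrt{3}\right) = 42 + \left(\frac{13}{4} + 13 \sqrt{3}\right) = \frac{181}{4} + 13 \sqrt{3}$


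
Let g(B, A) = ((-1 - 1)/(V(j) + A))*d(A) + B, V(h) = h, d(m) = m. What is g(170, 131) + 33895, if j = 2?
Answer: 4530383/133 ≈ 34063.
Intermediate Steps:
g(B, A) = B - 2*A/(2 + A) (g(B, A) = ((-1 - 1)/(2 + A))*A + B = (-2/(2 + A))*A + B = -2*A/(2 + A) + B = B - 2*A/(2 + A))
g(170, 131) + 33895 = (-2*131 + 2*170 + 131*170)/(2 + 131) + 33895 = (-262 + 340 + 22270)/133 + 33895 = (1/133)*22348 + 33895 = 22348/133 + 33895 = 4530383/133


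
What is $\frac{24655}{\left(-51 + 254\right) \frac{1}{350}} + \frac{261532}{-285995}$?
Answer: $\frac{352552751822}{8293855} \approx 42508.0$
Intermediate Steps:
$\frac{24655}{\left(-51 + 254\right) \frac{1}{350}} + \frac{261532}{-285995} = \frac{24655}{203 \cdot \frac{1}{350}} + 261532 \left(- \frac{1}{285995}\right) = \frac{24655}{\frac{29}{50}} - \frac{261532}{285995} = 24655 \cdot \frac{50}{29} - \frac{261532}{285995} = \frac{1232750}{29} - \frac{261532}{285995} = \frac{352552751822}{8293855}$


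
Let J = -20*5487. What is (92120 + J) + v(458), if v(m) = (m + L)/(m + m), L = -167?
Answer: -16139629/916 ≈ -17620.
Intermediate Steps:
J = -109740
v(m) = (-167 + m)/(2*m) (v(m) = (m - 167)/(m + m) = (-167 + m)/((2*m)) = (-167 + m)*(1/(2*m)) = (-167 + m)/(2*m))
(92120 + J) + v(458) = (92120 - 109740) + (1/2)*(-167 + 458)/458 = -17620 + (1/2)*(1/458)*291 = -17620 + 291/916 = -16139629/916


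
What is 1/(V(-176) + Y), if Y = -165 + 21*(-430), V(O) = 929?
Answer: -1/8266 ≈ -0.00012098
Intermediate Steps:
Y = -9195 (Y = -165 - 9030 = -9195)
1/(V(-176) + Y) = 1/(929 - 9195) = 1/(-8266) = -1/8266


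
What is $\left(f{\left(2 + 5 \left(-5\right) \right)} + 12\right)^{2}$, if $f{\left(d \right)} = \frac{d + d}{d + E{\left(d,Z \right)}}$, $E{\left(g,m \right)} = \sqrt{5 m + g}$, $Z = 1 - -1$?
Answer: $\frac{2 \left(1932 \sqrt{13} + 25453 i\right)}{23 \sqrt{13} + 258 i} \approx 194.57 + 8.5388 i$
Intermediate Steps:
$Z = 2$ ($Z = 1 + 1 = 2$)
$E{\left(g,m \right)} = \sqrt{g + 5 m}$
$f{\left(d \right)} = \frac{2 d}{d + \sqrt{10 + d}}$ ($f{\left(d \right)} = \frac{d + d}{d + \sqrt{d + 5 \cdot 2}} = \frac{2 d}{d + \sqrt{d + 10}} = \frac{2 d}{d + \sqrt{10 + d}}$)
$\left(f{\left(2 + 5 \left(-5\right) \right)} + 12\right)^{2} = \left(\frac{2 \left(2 + 5 \left(-5\right)\right)}{\left(2 + 5 \left(-5\right)\right) + \sqrt{10 + \left(2 + 5 \left(-5\right)\right)}} + 12\right)^{2} = \left(\frac{2 \left(2 - 25\right)}{\left(2 - 25\right) + \sqrt{10 + \left(2 - 25\right)}} + 12\right)^{2} = \left(2 \left(-23\right) \frac{1}{-23 + \sqrt{10 - 23}} + 12\right)^{2} = \left(2 \left(-23\right) \frac{1}{-23 + \sqrt{-13}} + 12\right)^{2} = \left(2 \left(-23\right) \frac{1}{-23 + i \sqrt{13}} + 12\right)^{2} = \left(- \frac{46}{-23 + i \sqrt{13}} + 12\right)^{2} = \left(12 - \frac{46}{-23 + i \sqrt{13}}\right)^{2}$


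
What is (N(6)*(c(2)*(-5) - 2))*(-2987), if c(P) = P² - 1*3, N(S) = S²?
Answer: 752724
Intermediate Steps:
c(P) = -3 + P² (c(P) = P² - 3 = -3 + P²)
(N(6)*(c(2)*(-5) - 2))*(-2987) = (6²*((-3 + 2²)*(-5) - 2))*(-2987) = (36*((-3 + 4)*(-5) - 2))*(-2987) = (36*(1*(-5) - 2))*(-2987) = (36*(-5 - 2))*(-2987) = (36*(-7))*(-2987) = -252*(-2987) = 752724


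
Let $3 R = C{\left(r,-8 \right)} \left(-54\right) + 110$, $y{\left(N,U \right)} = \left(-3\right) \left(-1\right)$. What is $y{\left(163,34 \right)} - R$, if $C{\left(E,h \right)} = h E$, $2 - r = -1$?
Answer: $- \frac{1397}{3} \approx -465.67$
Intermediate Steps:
$r = 3$ ($r = 2 - -1 = 2 + 1 = 3$)
$y{\left(N,U \right)} = 3$
$C{\left(E,h \right)} = E h$
$R = \frac{1406}{3}$ ($R = \frac{3 \left(-8\right) \left(-54\right) + 110}{3} = \frac{\left(-24\right) \left(-54\right) + 110}{3} = \frac{1296 + 110}{3} = \frac{1}{3} \cdot 1406 = \frac{1406}{3} \approx 468.67$)
$y{\left(163,34 \right)} - R = 3 - \frac{1406}{3} = - \frac{1397}{3}$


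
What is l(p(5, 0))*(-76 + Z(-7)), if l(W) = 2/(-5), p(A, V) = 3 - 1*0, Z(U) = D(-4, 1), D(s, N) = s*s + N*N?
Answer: 118/5 ≈ 23.600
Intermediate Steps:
D(s, N) = N² + s² (D(s, N) = s² + N² = N² + s²)
Z(U) = 17 (Z(U) = 1² + (-4)² = 1 + 16 = 17)
p(A, V) = 3 (p(A, V) = 3 + 0 = 3)
l(W) = -⅖ (l(W) = 2*(-⅕) = -⅖)
l(p(5, 0))*(-76 + Z(-7)) = -2*(-76 + 17)/5 = -⅖*(-59) = 118/5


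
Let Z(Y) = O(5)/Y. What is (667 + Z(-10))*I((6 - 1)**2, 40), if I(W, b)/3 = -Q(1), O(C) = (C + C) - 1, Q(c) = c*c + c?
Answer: -19983/5 ≈ -3996.6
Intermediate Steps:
Q(c) = c + c**2 (Q(c) = c**2 + c = c + c**2)
O(C) = -1 + 2*C (O(C) = 2*C - 1 = -1 + 2*C)
I(W, b) = -6 (I(W, b) = 3*(-(1 + 1)) = 3*(-2) = -6)
Z(Y) = 9/Y (Z(Y) = (-1 + 2*5)/Y = (-1 + 10)/Y = 9/Y)
(667 + Z(-10))*I((6 - 1)**2, 40) = (667 + 9/(-10))*(-6) = (667 + 9*(-1/10))*(-6) = (667 - 9/10)*(-6) = (6661/10)*(-6) = -19983/5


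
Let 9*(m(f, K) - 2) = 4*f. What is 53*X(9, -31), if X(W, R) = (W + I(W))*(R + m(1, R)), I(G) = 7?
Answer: -217936/9 ≈ -24215.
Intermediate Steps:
m(f, K) = 2 + 4*f/9 (m(f, K) = 2 + (4*f)/9 = 2 + 4*f/9)
X(W, R) = (7 + W)*(22/9 + R) (X(W, R) = (W + 7)*(R + (2 + (4/9)*1)) = (7 + W)*(R + (2 + 4/9)) = (7 + W)*(R + 22/9) = (7 + W)*(22/9 + R))
53*X(9, -31) = 53*(154/9 + 7*(-31) + (22/9)*9 - 31*9) = 53*(154/9 - 217 + 22 - 279) = 53*(-4112/9) = -217936/9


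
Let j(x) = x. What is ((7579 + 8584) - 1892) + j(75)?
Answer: 14346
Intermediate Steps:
((7579 + 8584) - 1892) + j(75) = ((7579 + 8584) - 1892) + 75 = (16163 - 1892) + 75 = 14271 + 75 = 14346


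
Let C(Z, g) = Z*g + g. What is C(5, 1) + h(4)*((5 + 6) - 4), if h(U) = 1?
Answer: 13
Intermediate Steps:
C(Z, g) = g + Z*g
C(5, 1) + h(4)*((5 + 6) - 4) = 1*(1 + 5) + 1*((5 + 6) - 4) = 1*6 + 1*(11 - 4) = 6 + 1*7 = 6 + 7 = 13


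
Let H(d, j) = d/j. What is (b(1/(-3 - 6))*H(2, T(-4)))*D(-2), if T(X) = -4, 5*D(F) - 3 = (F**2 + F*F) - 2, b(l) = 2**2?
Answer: -18/5 ≈ -3.6000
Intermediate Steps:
b(l) = 4
D(F) = 1/5 + 2*F**2/5 (D(F) = 3/5 + ((F**2 + F*F) - 2)/5 = 3/5 + ((F**2 + F**2) - 2)/5 = 3/5 + (2*F**2 - 2)/5 = 3/5 + (-2 + 2*F**2)/5 = 3/5 + (-2/5 + 2*F**2/5) = 1/5 + 2*F**2/5)
(b(1/(-3 - 6))*H(2, T(-4)))*D(-2) = (4*(2/(-4)))*(1/5 + (2/5)*(-2)**2) = (4*(2*(-1/4)))*(1/5 + (2/5)*4) = (4*(-1/2))*(1/5 + 8/5) = -2*9/5 = -18/5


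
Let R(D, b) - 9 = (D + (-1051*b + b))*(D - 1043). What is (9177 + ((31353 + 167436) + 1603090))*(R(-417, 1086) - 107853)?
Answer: 3016022144518656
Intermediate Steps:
R(D, b) = 9 + (-1043 + D)*(D - 1050*b) (R(D, b) = 9 + (D + (-1051*b + b))*(D - 1043) = 9 + (D - 1050*b)*(-1043 + D) = 9 + (-1043 + D)*(D - 1050*b))
(9177 + ((31353 + 167436) + 1603090))*(R(-417, 1086) - 107853) = (9177 + ((31353 + 167436) + 1603090))*((9 + (-417)**2 - 1043*(-417) + 1095150*1086 - 1050*(-417)*1086) - 107853) = (9177 + (198789 + 1603090))*((9 + 173889 + 434931 + 1189332900 + 475505100) - 107853) = (9177 + 1801879)*(1665446829 - 107853) = 1811056*1665338976 = 3016022144518656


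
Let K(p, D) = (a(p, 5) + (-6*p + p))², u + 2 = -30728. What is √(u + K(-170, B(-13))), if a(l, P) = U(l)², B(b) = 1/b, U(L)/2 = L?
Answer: √13560571770 ≈ 1.1645e+5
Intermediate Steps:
U(L) = 2*L
a(l, P) = 4*l² (a(l, P) = (2*l)² = 4*l²)
u = -30730 (u = -2 - 30728 = -30730)
K(p, D) = (-5*p + 4*p²)² (K(p, D) = (4*p² + (-6*p + p))² = (4*p² - 5*p)² = (-5*p + 4*p²)²)
√(u + K(-170, B(-13))) = √(-30730 + (-170)²*(5 - 4*(-170))²) = √(-30730 + 28900*(5 + 680)²) = √(-30730 + 28900*685²) = √(-30730 + 28900*469225) = √(-30730 + 13560602500) = √13560571770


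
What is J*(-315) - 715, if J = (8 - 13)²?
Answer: -8590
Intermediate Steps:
J = 25 (J = (-5)² = 25)
J*(-315) - 715 = 25*(-315) - 715 = -7875 - 715 = -8590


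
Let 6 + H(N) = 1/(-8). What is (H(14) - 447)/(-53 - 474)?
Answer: 3625/4216 ≈ 0.85982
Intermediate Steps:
H(N) = -49/8 (H(N) = -6 + 1/(-8) = -6 - ⅛ = -49/8)
(H(14) - 447)/(-53 - 474) = (-49/8 - 447)/(-53 - 474) = -3625/8/(-527) = -3625/8*(-1/527) = 3625/4216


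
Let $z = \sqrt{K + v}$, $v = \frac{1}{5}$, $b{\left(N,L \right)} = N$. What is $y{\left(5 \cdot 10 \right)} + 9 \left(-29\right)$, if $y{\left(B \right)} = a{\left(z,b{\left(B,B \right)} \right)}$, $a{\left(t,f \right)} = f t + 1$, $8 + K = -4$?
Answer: $-260 + 10 i \sqrt{295} \approx -260.0 + 171.76 i$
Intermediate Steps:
$K = -12$ ($K = -8 - 4 = -12$)
$v = \frac{1}{5} \approx 0.2$
$z = \frac{i \sqrt{295}}{5}$ ($z = \sqrt{-12 + \frac{1}{5}} = \sqrt{- \frac{59}{5}} = \frac{i \sqrt{295}}{5} \approx 3.4351 i$)
$a{\left(t,f \right)} = 1 + f t$
$y{\left(B \right)} = 1 + \frac{i B \sqrt{295}}{5}$ ($y{\left(B \right)} = 1 + B \frac{i \sqrt{295}}{5} = 1 + \frac{i B \sqrt{295}}{5}$)
$y{\left(5 \cdot 10 \right)} + 9 \left(-29\right) = \left(1 + \frac{i 5 \cdot 10 \sqrt{295}}{5}\right) + 9 \left(-29\right) = \left(1 + \frac{1}{5} i 50 \sqrt{295}\right) - 261 = \left(1 + 10 i \sqrt{295}\right) - 261 = -260 + 10 i \sqrt{295}$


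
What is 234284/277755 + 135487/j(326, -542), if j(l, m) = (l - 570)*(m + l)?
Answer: 16659965207/4879599840 ≈ 3.4142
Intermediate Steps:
j(l, m) = (-570 + l)*(l + m)
234284/277755 + 135487/j(326, -542) = 234284/277755 + 135487/(326**2 - 570*326 - 570*(-542) + 326*(-542)) = 234284*(1/277755) + 135487/(106276 - 185820 + 308940 - 176692) = 234284/277755 + 135487/52704 = 16659965207/4879599840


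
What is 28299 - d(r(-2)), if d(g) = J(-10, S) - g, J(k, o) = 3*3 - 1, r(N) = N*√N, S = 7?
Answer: 28291 - 2*I*√2 ≈ 28291.0 - 2.8284*I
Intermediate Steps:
r(N) = N^(3/2)
J(k, o) = 8 (J(k, o) = 9 - 1 = 8)
d(g) = 8 - g
28299 - d(r(-2)) = 28299 - (8 - (-2)^(3/2)) = 28299 - (8 - (-2)*I*√2) = 28299 - (8 + 2*I*√2) = 28299 + (-8 - 2*I*√2) = 28291 - 2*I*√2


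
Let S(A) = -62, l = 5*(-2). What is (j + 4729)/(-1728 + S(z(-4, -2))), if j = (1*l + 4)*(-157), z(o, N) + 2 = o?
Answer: -5671/1790 ≈ -3.1682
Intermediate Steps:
z(o, N) = -2 + o
l = -10
j = 942 (j = (1*(-10) + 4)*(-157) = (-10 + 4)*(-157) = -6*(-157) = 942)
(j + 4729)/(-1728 + S(z(-4, -2))) = (942 + 4729)/(-1728 - 62) = 5671/(-1790) = 5671*(-1/1790) = -5671/1790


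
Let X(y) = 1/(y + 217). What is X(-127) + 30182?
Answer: 2716381/90 ≈ 30182.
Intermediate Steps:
X(y) = 1/(217 + y)
X(-127) + 30182 = 1/(217 - 127) + 30182 = 1/90 + 30182 = 2716381/90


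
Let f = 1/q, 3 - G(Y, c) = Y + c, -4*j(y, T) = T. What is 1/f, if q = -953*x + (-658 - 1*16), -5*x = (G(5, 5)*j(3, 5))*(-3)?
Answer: -22709/4 ≈ -5677.3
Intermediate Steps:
j(y, T) = -T/4
G(Y, c) = 3 - Y - c (G(Y, c) = 3 - (Y + c) = 3 + (-Y - c) = 3 - Y - c)
x = 21/4 (x = -(3 - 1*5 - 1*5)*(-¼*5)*(-3)/5 = -(3 - 5 - 5)*(-5/4)*(-3)/5 = -(-7*(-5/4))*(-3)/5 = -7*(-3)/4 = -⅕*(-105/4) = 21/4 ≈ 5.2500)
q = -22709/4 (q = -953*21/4 + (-658 - 1*16) = -20013/4 + (-658 - 16) = -20013/4 - 674 = -22709/4 ≈ -5677.3)
f = -4/22709 (f = 1/(-22709/4) = -4/22709 ≈ -0.00017614)
1/f = 1/(-4/22709) = -22709/4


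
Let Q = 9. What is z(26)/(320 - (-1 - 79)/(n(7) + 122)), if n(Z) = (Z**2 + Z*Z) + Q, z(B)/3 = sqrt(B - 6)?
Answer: 687*sqrt(5)/36680 ≈ 0.041881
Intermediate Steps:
z(B) = 3*sqrt(-6 + B) (z(B) = 3*sqrt(B - 6) = 3*sqrt(-6 + B))
n(Z) = 9 + 2*Z**2 (n(Z) = (Z**2 + Z*Z) + 9 = (Z**2 + Z**2) + 9 = 2*Z**2 + 9 = 9 + 2*Z**2)
z(26)/(320 - (-1 - 79)/(n(7) + 122)) = (3*sqrt(-6 + 26))/(320 - (-1 - 79)/((9 + 2*7**2) + 122)) = (3*sqrt(20))/(320 - (-80)/((9 + 2*49) + 122)) = (3*(2*sqrt(5)))/(320 - (-80)/((9 + 98) + 122)) = (6*sqrt(5))/(320 - (-80)/(107 + 122)) = (6*sqrt(5))/(320 - (-80)/229) = (6*sqrt(5))/(320 - 1*(-80/229)) = (6*sqrt(5))/(320 + 80/229) = (6*sqrt(5))/(73360/229) = (6*sqrt(5))*(229/73360) = 687*sqrt(5)/36680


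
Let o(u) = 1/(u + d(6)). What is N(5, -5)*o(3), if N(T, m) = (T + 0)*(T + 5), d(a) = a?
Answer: 50/9 ≈ 5.5556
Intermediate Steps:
N(T, m) = T*(5 + T)
o(u) = 1/(6 + u) (o(u) = 1/(u + 6) = 1/(6 + u))
N(5, -5)*o(3) = (5*(5 + 5))/(6 + 3) = (5*10)/9 = 50*(⅑) = 50/9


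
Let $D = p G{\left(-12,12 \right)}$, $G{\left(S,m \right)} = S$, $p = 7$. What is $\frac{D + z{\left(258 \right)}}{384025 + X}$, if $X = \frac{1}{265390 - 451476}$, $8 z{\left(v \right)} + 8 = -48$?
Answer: $- \frac{16933826}{71461676149} \approx -0.00023696$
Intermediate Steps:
$z{\left(v \right)} = -7$ ($z{\left(v \right)} = -1 + \frac{1}{8} \left(-48\right) = -1 - 6 = -7$)
$D = -84$ ($D = 7 \left(-12\right) = -84$)
$X = - \frac{1}{186086}$ ($X = \frac{1}{-186086} = - \frac{1}{186086} \approx -5.3739 \cdot 10^{-6}$)
$\frac{D + z{\left(258 \right)}}{384025 + X} = \frac{-84 - 7}{384025 - \frac{1}{186086}} = - \frac{91}{\frac{71461676149}{186086}} = \left(-91\right) \frac{186086}{71461676149} = - \frac{16933826}{71461676149}$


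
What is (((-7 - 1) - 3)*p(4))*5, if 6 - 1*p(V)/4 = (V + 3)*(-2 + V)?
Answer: 1760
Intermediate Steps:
p(V) = 24 - 4*(-2 + V)*(3 + V) (p(V) = 24 - 4*(V + 3)*(-2 + V) = 24 - 4*(3 + V)*(-2 + V) = 24 - 4*(-2 + V)*(3 + V))
(((-7 - 1) - 3)*p(4))*5 = (((-7 - 1) - 3)*(48 - 4*4 - 4*4²))*5 = ((-8 - 3)*(48 - 16 - 4*16))*5 = -11*(48 - 16 - 64)*5 = -11*(-32)*5 = 352*5 = 1760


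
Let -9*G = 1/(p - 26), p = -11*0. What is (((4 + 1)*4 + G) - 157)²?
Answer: 1027651249/54756 ≈ 18768.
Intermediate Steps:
p = 0
G = 1/234 (G = -1/(9*(0 - 26)) = -⅑/(-26) = -⅑*(-1/26) = 1/234 ≈ 0.0042735)
(((4 + 1)*4 + G) - 157)² = (((4 + 1)*4 + 1/234) - 157)² = ((5*4 + 1/234) - 157)² = ((20 + 1/234) - 157)² = (4681/234 - 157)² = (-32057/234)² = 1027651249/54756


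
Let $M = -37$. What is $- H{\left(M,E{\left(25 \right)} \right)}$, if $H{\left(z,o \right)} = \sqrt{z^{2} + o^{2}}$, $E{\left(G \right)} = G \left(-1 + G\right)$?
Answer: $- \sqrt{361369} \approx -601.14$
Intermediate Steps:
$H{\left(z,o \right)} = \sqrt{o^{2} + z^{2}}$
$- H{\left(M,E{\left(25 \right)} \right)} = - \sqrt{\left(25 \left(-1 + 25\right)\right)^{2} + \left(-37\right)^{2}} = - \sqrt{\left(25 \cdot 24\right)^{2} + 1369} = - \sqrt{600^{2} + 1369} = - \sqrt{360000 + 1369} = - \sqrt{361369}$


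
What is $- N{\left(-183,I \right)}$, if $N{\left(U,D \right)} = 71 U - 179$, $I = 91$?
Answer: $13172$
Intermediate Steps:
$N{\left(U,D \right)} = -179 + 71 U$
$- N{\left(-183,I \right)} = - (-179 + 71 \left(-183\right)) = - (-179 - 12993) = \left(-1\right) \left(-13172\right) = 13172$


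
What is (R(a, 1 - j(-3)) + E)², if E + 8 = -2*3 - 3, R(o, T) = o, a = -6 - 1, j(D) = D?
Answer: 576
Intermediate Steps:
a = -7
E = -17 (E = -8 + (-2*3 - 3) = -8 + (-6 - 3) = -8 - 9 = -17)
(R(a, 1 - j(-3)) + E)² = (-7 - 17)² = (-24)² = 576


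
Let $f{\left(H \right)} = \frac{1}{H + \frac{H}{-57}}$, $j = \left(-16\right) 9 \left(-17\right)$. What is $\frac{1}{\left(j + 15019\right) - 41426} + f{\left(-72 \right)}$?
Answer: $- \frac{456565}{32200896} \approx -0.014179$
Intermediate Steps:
$j = 2448$ ($j = \left(-144\right) \left(-17\right) = 2448$)
$f{\left(H \right)} = \frac{57}{56 H}$ ($f{\left(H \right)} = \frac{1}{H + H \left(- \frac{1}{57}\right)} = \frac{1}{H - \frac{H}{57}} = \frac{1}{\frac{56}{57} H} = \frac{57}{56 H}$)
$\frac{1}{\left(j + 15019\right) - 41426} + f{\left(-72 \right)} = \frac{1}{\left(2448 + 15019\right) - 41426} + \frac{57}{56 \left(-72\right)} = \frac{1}{17467 - 41426} + \frac{57}{56} \left(- \frac{1}{72}\right) = \frac{1}{-23959} - \frac{19}{1344} = - \frac{1}{23959} - \frac{19}{1344} = - \frac{456565}{32200896}$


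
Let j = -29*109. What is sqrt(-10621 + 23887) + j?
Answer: -3161 + 3*sqrt(1474) ≈ -3045.8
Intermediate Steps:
j = -3161
sqrt(-10621 + 23887) + j = sqrt(-10621 + 23887) - 3161 = sqrt(13266) - 3161 = 3*sqrt(1474) - 3161 = -3161 + 3*sqrt(1474)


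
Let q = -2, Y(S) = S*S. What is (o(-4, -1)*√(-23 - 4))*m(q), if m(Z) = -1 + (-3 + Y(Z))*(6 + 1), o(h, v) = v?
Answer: -18*I*√3 ≈ -31.177*I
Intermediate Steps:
Y(S) = S²
m(Z) = -22 + 7*Z² (m(Z) = -1 + (-3 + Z²)*(6 + 1) = -1 + (-3 + Z²)*7 = -1 + (-21 + 7*Z²) = -22 + 7*Z²)
(o(-4, -1)*√(-23 - 4))*m(q) = (-√(-23 - 4))*(-22 + 7*(-2)²) = (-√(-27))*(-22 + 7*4) = (-3*I*√3)*(-22 + 28) = -3*I*√3*6 = -18*I*√3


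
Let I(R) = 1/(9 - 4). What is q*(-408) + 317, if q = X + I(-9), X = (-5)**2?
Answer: -49823/5 ≈ -9964.6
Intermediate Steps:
X = 25
I(R) = 1/5
q = 126/5 (q = 25 + 1/5 = 126/5 ≈ 25.200)
q*(-408) + 317 = (126/5)*(-408) + 317 = -51408/5 + 317 = -49823/5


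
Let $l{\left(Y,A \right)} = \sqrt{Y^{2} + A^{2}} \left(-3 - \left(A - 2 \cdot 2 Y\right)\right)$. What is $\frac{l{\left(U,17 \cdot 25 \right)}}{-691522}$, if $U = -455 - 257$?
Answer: $\frac{126 \sqrt{687569}}{26597} \approx 3.9282$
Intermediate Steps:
$U = -712$ ($U = -455 - 257 = -712$)
$l{\left(Y,A \right)} = \sqrt{A^{2} + Y^{2}} \left(-3 - A + 4 Y\right)$ ($l{\left(Y,A \right)} = \sqrt{A^{2} + Y^{2}} \left(-3 - \left(A - 4 Y\right)\right) = \sqrt{A^{2} + Y^{2}} \left(-3 - A + 4 Y\right)$)
$\frac{l{\left(U,17 \cdot 25 \right)}}{-691522} = \frac{\sqrt{\left(17 \cdot 25\right)^{2} + \left(-712\right)^{2}} \left(-3 - 17 \cdot 25 + 4 \left(-712\right)\right)}{-691522} = \sqrt{425^{2} + 506944} \left(-3 - 425 - 2848\right) \left(- \frac{1}{691522}\right) = \sqrt{180625 + 506944} \left(-3 - 425 - 2848\right) \left(- \frac{1}{691522}\right) = \sqrt{687569} \left(-3276\right) \left(- \frac{1}{691522}\right) = - 3276 \sqrt{687569} \left(- \frac{1}{691522}\right) = \frac{126 \sqrt{687569}}{26597}$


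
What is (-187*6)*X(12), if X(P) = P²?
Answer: -161568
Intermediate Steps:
(-187*6)*X(12) = -187*6*12² = -1122*144 = -161568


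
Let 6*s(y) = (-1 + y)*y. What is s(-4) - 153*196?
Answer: -89954/3 ≈ -29985.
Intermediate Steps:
s(y) = y*(-1 + y)/6 (s(y) = ((-1 + y)*y)/6 = (y*(-1 + y))/6 = y*(-1 + y)/6)
s(-4) - 153*196 = (⅙)*(-4)*(-1 - 4) - 153*196 = (⅙)*(-4)*(-5) - 29988 = 10/3 - 29988 = -89954/3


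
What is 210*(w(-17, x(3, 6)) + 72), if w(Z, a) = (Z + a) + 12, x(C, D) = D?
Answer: 15330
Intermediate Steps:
w(Z, a) = 12 + Z + a
210*(w(-17, x(3, 6)) + 72) = 210*((12 - 17 + 6) + 72) = 210*(1 + 72) = 210*73 = 15330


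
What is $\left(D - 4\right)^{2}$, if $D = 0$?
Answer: $16$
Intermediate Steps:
$\left(D - 4\right)^{2} = \left(0 - 4\right)^{2} = \left(-4\right)^{2} = 16$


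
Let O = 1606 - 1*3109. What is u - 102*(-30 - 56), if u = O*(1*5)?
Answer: 1257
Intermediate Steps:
O = -1503 (O = 1606 - 3109 = -1503)
u = -7515 (u = -1503*5 = -7515)
u - 102*(-30 - 56) = -7515 - 102*(-30 - 56) = -7515 - 102*(-86) = -7515 - 1*(-8772) = -7515 + 8772 = 1257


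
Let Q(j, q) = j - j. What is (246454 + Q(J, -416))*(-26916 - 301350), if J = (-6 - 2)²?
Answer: -80902468764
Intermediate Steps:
J = 64 (J = (-8)² = 64)
Q(j, q) = 0
(246454 + Q(J, -416))*(-26916 - 301350) = (246454 + 0)*(-26916 - 301350) = 246454*(-328266) = -80902468764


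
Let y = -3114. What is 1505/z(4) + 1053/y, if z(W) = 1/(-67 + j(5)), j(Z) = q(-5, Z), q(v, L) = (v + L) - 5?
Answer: -37492677/346 ≈ -1.0836e+5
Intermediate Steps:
q(v, L) = -5 + L + v (q(v, L) = (L + v) - 5 = -5 + L + v)
j(Z) = -10 + Z (j(Z) = -5 + Z - 5 = -10 + Z)
z(W) = -1/72 (z(W) = 1/(-67 + (-10 + 5)) = 1/(-67 - 5) = 1/(-72) = -1/72)
1505/z(4) + 1053/y = 1505/(-1/72) + 1053/(-3114) = 1505*(-72) + 1053*(-1/3114) = -108360 - 117/346 = -37492677/346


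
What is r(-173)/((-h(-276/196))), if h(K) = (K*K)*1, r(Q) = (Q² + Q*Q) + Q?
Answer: -2076865/69 ≈ -30100.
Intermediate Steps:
r(Q) = Q + 2*Q² (r(Q) = (Q² + Q²) + Q = 2*Q² + Q = Q + 2*Q²)
h(K) = K² (h(K) = K²*1 = K²)
r(-173)/((-h(-276/196))) = (-173*(1 + 2*(-173)))/((-(-276/196)²)) = (-173*(1 - 346))/((-(-276*1/196)²)) = (-173*(-345))/((-(-69/49)²)) = 59685/((-1*4761/2401)) = 59685/(-4761/2401) = 59685*(-2401/4761) = -2076865/69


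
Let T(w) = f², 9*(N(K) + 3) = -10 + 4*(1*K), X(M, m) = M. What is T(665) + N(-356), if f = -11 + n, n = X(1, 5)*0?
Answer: -124/3 ≈ -41.333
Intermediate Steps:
N(K) = -37/9 + 4*K/9 (N(K) = -3 + (-10 + 4*(1*K))/9 = -3 + (-10 + 4*K)/9 = -3 + (-10/9 + 4*K/9) = -37/9 + 4*K/9)
n = 0 (n = 1*0 = 0)
f = -11 (f = -11 + 0 = -11)
T(w) = 121 (T(w) = (-11)² = 121)
T(665) + N(-356) = 121 + (-37/9 + (4/9)*(-356)) = 121 + (-37/9 - 1424/9) = 121 - 487/3 = -124/3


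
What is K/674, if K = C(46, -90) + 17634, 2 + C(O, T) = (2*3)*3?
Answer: 8825/337 ≈ 26.187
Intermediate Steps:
C(O, T) = 16 (C(O, T) = -2 + (2*3)*3 = -2 + 6*3 = -2 + 18 = 16)
K = 17650 (K = 16 + 17634 = 17650)
K/674 = 17650/674 = 17650*(1/674) = 8825/337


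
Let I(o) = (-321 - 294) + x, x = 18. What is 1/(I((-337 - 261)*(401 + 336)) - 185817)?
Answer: -1/186414 ≈ -5.3644e-6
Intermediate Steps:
I(o) = -597 (I(o) = (-321 - 294) + 18 = -615 + 18 = -597)
1/(I((-337 - 261)*(401 + 336)) - 185817) = 1/(-597 - 185817) = 1/(-186414) = -1/186414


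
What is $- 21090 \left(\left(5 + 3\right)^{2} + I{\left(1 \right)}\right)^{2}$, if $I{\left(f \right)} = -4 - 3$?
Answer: $-68521410$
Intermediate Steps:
$I{\left(f \right)} = -7$
$- 21090 \left(\left(5 + 3\right)^{2} + I{\left(1 \right)}\right)^{2} = - 21090 \left(\left(5 + 3\right)^{2} - 7\right)^{2} = - 21090 \left(8^{2} - 7\right)^{2} = - 21090 \left(64 - 7\right)^{2} = - 21090 \cdot 57^{2} = \left(-21090\right) 3249 = -68521410$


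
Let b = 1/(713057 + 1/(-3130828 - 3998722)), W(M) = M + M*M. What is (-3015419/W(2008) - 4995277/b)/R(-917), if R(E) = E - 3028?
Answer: 51222360954013521486414953/56731305309441000 ≈ 9.0289e+8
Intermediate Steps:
W(M) = M + M²
b = 7129550/5083775534349 (b = 1/(713057 + 1/(-7129550)) = 1/(713057 - 1/7129550) = 1/(5083775534349/7129550) = 7129550/5083775534349 ≈ 1.4024e-6)
R(E) = -3028 + E
(-3015419/W(2008) - 4995277/b)/R(-917) = (-3015419*1/(2008*(1 + 2008)) - 4995277/7129550/5083775534349)/(-3028 - 917) = (-3015419/(2008*2009) - 4995277*5083775534349/7129550)/(-3945) = (-3015419/4034072 - 25394866999896269673/7129550)*(-1/3945) = -51222360954013521486414953/14380559013800*(-1/3945) = 51222360954013521486414953/56731305309441000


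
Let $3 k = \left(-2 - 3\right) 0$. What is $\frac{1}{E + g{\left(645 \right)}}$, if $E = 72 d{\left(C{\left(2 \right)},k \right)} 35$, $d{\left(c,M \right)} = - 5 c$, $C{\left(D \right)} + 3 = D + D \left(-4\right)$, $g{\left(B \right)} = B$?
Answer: $\frac{1}{114045} \approx 8.7685 \cdot 10^{-6}$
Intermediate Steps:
$C{\left(D \right)} = -3 - 3 D$ ($C{\left(D \right)} = -3 + \left(D + D \left(-4\right)\right) = -3 + \left(D - 4 D\right) = -3 - 3 D$)
$k = 0$ ($k = \frac{\left(-2 - 3\right) 0}{3} = \frac{\left(-5\right) 0}{3} = \frac{1}{3} \cdot 0 = 0$)
$E = 113400$ ($E = 72 \left(- 5 \left(-3 - 6\right)\right) 35 = 72 \left(\left(-5\right) \left(-9\right)\right) 35 = 72 \cdot 45 \cdot 35 = 3240 \cdot 35 = 113400$)
$\frac{1}{E + g{\left(645 \right)}} = \frac{1}{113400 + 645} = \frac{1}{114045}$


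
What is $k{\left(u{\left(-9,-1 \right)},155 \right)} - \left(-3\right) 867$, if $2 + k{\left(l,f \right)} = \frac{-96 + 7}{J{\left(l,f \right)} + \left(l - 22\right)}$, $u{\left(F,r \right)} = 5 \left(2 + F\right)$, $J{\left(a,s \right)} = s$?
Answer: $\frac{254613}{98} \approx 2598.1$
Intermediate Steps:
$u{\left(F,r \right)} = 10 + 5 F$
$k{\left(l,f \right)} = -2 - \frac{89}{-22 + f + l}$ ($k{\left(l,f \right)} = -2 + \frac{-96 + 7}{f + \left(l - 22\right)} = -2 - \frac{89}{f + \left(l - 22\right)} = -2 - \frac{89}{f + \left(-22 + l\right)} = -2 - \frac{89}{-22 + f + l}$)
$k{\left(u{\left(-9,-1 \right)},155 \right)} - \left(-3\right) 867 = \frac{-45 - 310 - 2 \left(10 + 5 \left(-9\right)\right)}{-22 + 155 + \left(10 + 5 \left(-9\right)\right)} - \left(-3\right) 867 = \frac{-45 - 310 - 2 \left(10 - 45\right)}{-22 + 155 + \left(10 - 45\right)} - -2601 = \frac{-45 - 310 - -70}{-22 + 155 - 35} + 2601 = \frac{-45 - 310 + 70}{98} + 2601 = \frac{1}{98} \left(-285\right) + 2601 = - \frac{285}{98} + 2601 = \frac{254613}{98}$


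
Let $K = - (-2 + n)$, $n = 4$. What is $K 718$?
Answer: $-1436$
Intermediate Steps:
$K = -2$ ($K = - (-2 + 4) = \left(-1\right) 2 = -2$)
$K 718 = \left(-2\right) 718 = -1436$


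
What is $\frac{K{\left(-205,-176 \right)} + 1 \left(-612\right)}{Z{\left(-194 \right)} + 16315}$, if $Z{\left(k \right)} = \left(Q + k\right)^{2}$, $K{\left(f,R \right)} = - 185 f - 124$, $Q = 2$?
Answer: $\frac{37189}{53179} \approx 0.69932$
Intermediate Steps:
$K{\left(f,R \right)} = -124 - 185 f$
$Z{\left(k \right)} = \left(2 + k\right)^{2}$
$\frac{K{\left(-205,-176 \right)} + 1 \left(-612\right)}{Z{\left(-194 \right)} + 16315} = \frac{\left(-124 - -37925\right) + 1 \left(-612\right)}{\left(2 - 194\right)^{2} + 16315} = \frac{\left(-124 + 37925\right) - 612}{\left(-192\right)^{2} + 16315} = \frac{37801 - 612}{36864 + 16315} = \frac{37189}{53179}$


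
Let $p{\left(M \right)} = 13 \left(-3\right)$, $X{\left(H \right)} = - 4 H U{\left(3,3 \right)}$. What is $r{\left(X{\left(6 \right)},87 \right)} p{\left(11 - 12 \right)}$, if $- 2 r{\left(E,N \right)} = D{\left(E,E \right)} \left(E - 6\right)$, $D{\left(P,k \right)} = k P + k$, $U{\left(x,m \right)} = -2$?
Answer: $1926288$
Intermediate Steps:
$X{\left(H \right)} = 8 H$ ($X{\left(H \right)} = - 4 H \left(-2\right) = 8 H$)
$p{\left(M \right)} = -39$
$D{\left(P,k \right)} = k + P k$ ($D{\left(P,k \right)} = P k + k = k + P k$)
$r{\left(E,N \right)} = - \frac{E \left(1 + E\right) \left(-6 + E\right)}{2}$ ($r{\left(E,N \right)} = - \frac{E \left(1 + E\right) \left(E - 6\right)}{2} = - \frac{E \left(1 + E\right) \left(-6 + E\right)}{2}$)
$r{\left(X{\left(6 \right)},87 \right)} p{\left(11 - 12 \right)} = - \frac{8 \cdot 6 \left(1 + 8 \cdot 6\right) \left(-6 + 8 \cdot 6\right)}{2} \left(-39\right) = \left(- \frac{1}{2}\right) 48 \left(1 + 48\right) \left(-6 + 48\right) \left(-39\right) = \left(- \frac{1}{2}\right) 48 \cdot 49 \cdot 42 \left(-39\right) = \left(-49392\right) \left(-39\right) = 1926288$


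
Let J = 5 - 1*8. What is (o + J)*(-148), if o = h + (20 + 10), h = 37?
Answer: -9472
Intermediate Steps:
o = 67 (o = 37 + (20 + 10) = 37 + 30 = 67)
J = -3 (J = 5 - 8 = -3)
(o + J)*(-148) = (67 - 3)*(-148) = 64*(-148) = -9472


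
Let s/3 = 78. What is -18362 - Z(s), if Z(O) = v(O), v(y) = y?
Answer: -18596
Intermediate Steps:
s = 234 (s = 3*78 = 234)
Z(O) = O
-18362 - Z(s) = -18362 - 1*234 = -18362 - 234 = -18596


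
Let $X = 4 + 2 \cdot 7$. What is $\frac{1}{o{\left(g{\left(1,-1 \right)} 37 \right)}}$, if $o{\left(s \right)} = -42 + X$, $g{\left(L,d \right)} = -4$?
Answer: $- \frac{1}{24} \approx -0.041667$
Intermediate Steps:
$X = 18$ ($X = 4 + 14 = 18$)
$o{\left(s \right)} = -24$ ($o{\left(s \right)} = -42 + 18 = -24$)
$\frac{1}{o{\left(g{\left(1,-1 \right)} 37 \right)}} = \frac{1}{-24} = - \frac{1}{24}$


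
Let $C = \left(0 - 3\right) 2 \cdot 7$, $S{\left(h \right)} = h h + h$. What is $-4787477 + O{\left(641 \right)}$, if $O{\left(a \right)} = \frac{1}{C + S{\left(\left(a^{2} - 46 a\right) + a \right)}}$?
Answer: $- \frac{698741303507467329}{145951887290} \approx -4.7875 \cdot 10^{6}$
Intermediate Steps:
$S{\left(h \right)} = h + h^{2}$ ($S{\left(h \right)} = h^{2} + h = h + h^{2}$)
$C = -42$ ($C = \left(-3\right) 2 \cdot 7 = \left(-6\right) 7 = -42$)
$O{\left(a \right)} = \frac{1}{-42 + \left(a^{2} - 45 a\right) \left(1 + a^{2} - 45 a\right)}$ ($O{\left(a \right)} = \frac{1}{-42 + \left(\left(a^{2} - 46 a\right) + a\right) \left(1 + \left(\left(a^{2} - 46 a\right) + a\right)\right)} = \frac{1}{-42 + \left(a^{2} - 45 a\right) \left(1 + \left(a^{2} - 45 a\right)\right)} = \frac{1}{-42 + \left(a^{2} - 45 a\right) \left(1 + a^{2} - 45 a\right)}$)
$-4787477 + O{\left(641 \right)} = -4787477 + \frac{1}{-42 + 641 \left(1 + 641 \left(-45 + 641\right)\right) \left(-45 + 641\right)} = -4787477 + \frac{1}{-42 + 641 \left(1 + 641 \cdot 596\right) 596} = -4787477 + \frac{1}{-42 + 641 \left(1 + 382036\right) 596} = -4787477 + \frac{1}{-42 + 641 \cdot 382037 \cdot 596} = -4787477 + \frac{1}{-42 + 145951887332} = -4787477 + \frac{1}{145951887290} = - \frac{698741303507467329}{145951887290}$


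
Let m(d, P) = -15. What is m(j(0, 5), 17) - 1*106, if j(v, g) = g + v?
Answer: -121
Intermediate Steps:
m(j(0, 5), 17) - 1*106 = -15 - 1*106 = -15 - 106 = -121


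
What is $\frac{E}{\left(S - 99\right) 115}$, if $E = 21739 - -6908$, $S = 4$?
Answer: $- \frac{28647}{10925} \approx -2.6222$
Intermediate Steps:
$E = 28647$ ($E = 21739 + 6908 = 28647$)
$\frac{E}{\left(S - 99\right) 115} = \frac{28647}{\left(4 - 99\right) 115} = \frac{28647}{\left(-95\right) 115} = \frac{28647}{-10925} = 28647 \left(- \frac{1}{10925}\right) = - \frac{28647}{10925}$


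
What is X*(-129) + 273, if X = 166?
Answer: -21141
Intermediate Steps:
X*(-129) + 273 = 166*(-129) + 273 = -21414 + 273 = -21141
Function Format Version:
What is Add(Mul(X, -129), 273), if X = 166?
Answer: -21141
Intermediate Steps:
Add(Mul(X, -129), 273) = Add(Mul(166, -129), 273) = Add(-21414, 273) = -21141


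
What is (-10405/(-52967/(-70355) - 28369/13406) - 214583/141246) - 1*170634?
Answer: -501767329067014069/3078265990842 ≈ -1.6300e+5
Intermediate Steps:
(-10405/(-52967/(-70355) - 28369/13406) - 214583/141246) - 1*170634 = (-10405/(-52967*(-1/70355) - 28369*1/13406) - 214583*1/141246) - 170634 = (-10405/(52967/70355 - 28369/13406) - 3637/2394) - 170634 = (-10405/(-1285825393/943179130) - 3637/2394) - 170634 = (-10405*(-943179130/1285825393) - 3637/2394) - 170634 = (9813778847650/1285825393 - 3637/2394) - 170634 = 23489510014319759/3078265990842 - 170634 = -501767329067014069/3078265990842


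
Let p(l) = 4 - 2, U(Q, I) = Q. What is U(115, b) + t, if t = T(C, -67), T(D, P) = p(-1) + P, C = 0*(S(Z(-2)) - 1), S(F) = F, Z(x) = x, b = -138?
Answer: 50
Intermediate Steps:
p(l) = 2
C = 0 (C = 0*(-2 - 1) = 0*(-3) = 0)
T(D, P) = 2 + P
t = -65 (t = 2 - 67 = -65)
U(115, b) + t = 115 - 65 = 50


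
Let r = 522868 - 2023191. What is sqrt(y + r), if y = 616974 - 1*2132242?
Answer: I*sqrt(3015591) ≈ 1736.5*I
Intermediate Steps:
y = -1515268 (y = 616974 - 2132242 = -1515268)
r = -1500323
sqrt(y + r) = sqrt(-1515268 - 1500323) = sqrt(-3015591) = I*sqrt(3015591)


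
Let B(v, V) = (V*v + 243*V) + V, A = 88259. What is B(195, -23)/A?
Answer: -10097/88259 ≈ -0.11440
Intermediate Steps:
B(v, V) = 244*V + V*v (B(v, V) = (243*V + V*v) + V = 244*V + V*v)
B(195, -23)/A = -23*(244 + 195)/88259 = -23*439*(1/88259) = -10097*1/88259 = -10097/88259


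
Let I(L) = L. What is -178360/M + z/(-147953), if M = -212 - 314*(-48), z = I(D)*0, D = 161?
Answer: -8918/743 ≈ -12.003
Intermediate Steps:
z = 0 (z = 161*0 = 0)
M = 14860 (M = -212 + 15072 = 14860)
-178360/M + z/(-147953) = -178360/14860 + 0/(-147953) = -178360*1/14860 + 0*(-1/147953) = -8918/743 + 0 = -8918/743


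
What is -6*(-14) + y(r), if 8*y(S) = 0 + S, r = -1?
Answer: 671/8 ≈ 83.875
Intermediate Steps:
y(S) = S/8 (y(S) = (0 + S)/8 = S/8)
-6*(-14) + y(r) = -6*(-14) + (⅛)*(-1) = 84 - ⅛ = 671/8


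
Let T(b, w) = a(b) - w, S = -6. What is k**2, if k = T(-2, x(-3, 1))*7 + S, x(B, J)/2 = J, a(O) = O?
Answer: 1156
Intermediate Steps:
x(B, J) = 2*J
T(b, w) = b - w
k = -34 (k = (-2 - 2)*7 - 6 = -4*7 - 6 = -28 - 6 = -34)
k**2 = (-34)**2 = 1156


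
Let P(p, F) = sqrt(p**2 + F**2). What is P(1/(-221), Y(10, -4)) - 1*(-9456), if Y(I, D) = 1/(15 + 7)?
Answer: 9456 + 5*sqrt(1973)/4862 ≈ 9456.0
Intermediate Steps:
Y(I, D) = 1/22
P(p, F) = sqrt(F**2 + p**2)
P(1/(-221), Y(10, -4)) - 1*(-9456) = sqrt((1/22)**2 + (1/(-221))**2) - 1*(-9456) = sqrt(1/484 + (-1/221)**2) + 9456 = sqrt(1/484 + 1/48841) + 9456 = sqrt(49325/23639044) + 9456 = 5*sqrt(1973)/4862 + 9456 = 9456 + 5*sqrt(1973)/4862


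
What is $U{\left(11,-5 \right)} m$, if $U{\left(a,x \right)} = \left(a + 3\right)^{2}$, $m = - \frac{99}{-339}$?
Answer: $\frac{6468}{113} \approx 57.239$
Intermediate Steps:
$m = \frac{33}{113}$ ($m = \left(-99\right) \left(- \frac{1}{339}\right) = \frac{33}{113} \approx 0.29204$)
$U{\left(a,x \right)} = \left(3 + a\right)^{2}$
$U{\left(11,-5 \right)} m = \left(3 + 11\right)^{2} \cdot \frac{33}{113} = 14^{2} \cdot \frac{33}{113} = 196 \cdot \frac{33}{113} = \frac{6468}{113}$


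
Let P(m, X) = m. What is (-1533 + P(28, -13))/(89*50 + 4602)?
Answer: -1505/9052 ≈ -0.16626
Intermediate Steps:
(-1533 + P(28, -13))/(89*50 + 4602) = (-1533 + 28)/(89*50 + 4602) = -1505/(4450 + 4602) = -1505/9052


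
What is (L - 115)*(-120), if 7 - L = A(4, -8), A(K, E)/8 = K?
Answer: 16800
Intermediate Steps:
A(K, E) = 8*K
L = -25 (L = 7 - 8*4 = 7 - 1*32 = 7 - 32 = -25)
(L - 115)*(-120) = (-25 - 115)*(-120) = -140*(-120) = 16800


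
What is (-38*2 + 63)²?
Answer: 169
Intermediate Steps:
(-38*2 + 63)² = (-76 + 63)² = (-13)² = 169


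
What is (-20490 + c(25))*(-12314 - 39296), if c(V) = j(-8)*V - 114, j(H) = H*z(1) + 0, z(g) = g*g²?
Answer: 1073694440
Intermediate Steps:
z(g) = g³
j(H) = H (j(H) = H*1³ + 0 = H*1 + 0 = H + 0 = H)
c(V) = -114 - 8*V (c(V) = -8*V - 114 = -114 - 8*V)
(-20490 + c(25))*(-12314 - 39296) = (-20490 + (-114 - 8*25))*(-12314 - 39296) = (-20490 + (-114 - 200))*(-51610) = (-20490 - 314)*(-51610) = -20804*(-51610) = 1073694440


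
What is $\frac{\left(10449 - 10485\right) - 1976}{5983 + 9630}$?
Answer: $- \frac{2012}{15613} \approx -0.12887$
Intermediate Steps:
$\frac{\left(10449 - 10485\right) - 1976}{5983 + 9630} = \frac{\left(10449 - 10485\right) - 1976}{15613} = \left(-36 - 1976\right) \frac{1}{15613} = \left(-2012\right) \frac{1}{15613} = - \frac{2012}{15613}$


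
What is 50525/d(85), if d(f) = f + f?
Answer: 10105/34 ≈ 297.21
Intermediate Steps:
d(f) = 2*f
50525/d(85) = 50525/((2*85)) = 50525/170 = 50525*(1/170) = 10105/34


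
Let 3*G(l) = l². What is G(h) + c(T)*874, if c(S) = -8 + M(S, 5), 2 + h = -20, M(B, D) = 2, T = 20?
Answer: -15248/3 ≈ -5082.7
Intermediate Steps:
h = -22 (h = -2 - 20 = -22)
c(S) = -6 (c(S) = -8 + 2 = -6)
G(l) = l²/3
G(h) + c(T)*874 = (⅓)*(-22)² - 6*874 = (⅓)*484 - 5244 = 484/3 - 5244 = -15248/3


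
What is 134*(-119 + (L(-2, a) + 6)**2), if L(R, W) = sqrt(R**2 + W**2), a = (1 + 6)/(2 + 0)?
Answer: -17889/2 + 804*sqrt(65) ≈ -2462.4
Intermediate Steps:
a = 7/2 ≈ 3.5000
134*(-119 + (L(-2, a) + 6)**2) = 134*(-119 + (sqrt((-2)**2 + (7/2)**2) + 6)**2) = 134*(-119 + (sqrt(4 + 49/4) + 6)**2) = 134*(-119 + (sqrt(65/4) + 6)**2) = 134*(-119 + (sqrt(65)/2 + 6)**2) = 134*(-119 + (6 + sqrt(65)/2)**2) = -15946 + 134*(6 + sqrt(65)/2)**2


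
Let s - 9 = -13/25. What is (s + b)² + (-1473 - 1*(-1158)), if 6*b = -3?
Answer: -628299/2500 ≈ -251.32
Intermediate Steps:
b = -½ (b = (⅙)*(-3) = -½ ≈ -0.50000)
s = 212/25 (s = 9 - 13/25 = 212/25 ≈ 8.4800)
(s + b)² + (-1473 - 1*(-1158)) = (212/25 - ½)² + (-1473 - 1*(-1158)) = (399/50)² + (-1473 + 1158) = 159201/2500 - 315 = -628299/2500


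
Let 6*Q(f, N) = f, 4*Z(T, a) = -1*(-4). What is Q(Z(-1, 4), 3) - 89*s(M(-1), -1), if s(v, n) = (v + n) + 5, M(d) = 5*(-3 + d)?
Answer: 8545/6 ≈ 1424.2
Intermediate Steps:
Z(T, a) = 1 (Z(T, a) = (-1*(-4))/4 = (¼)*4 = 1)
Q(f, N) = f/6
M(d) = -15 + 5*d
s(v, n) = 5 + n + v (s(v, n) = (n + v) + 5 = 5 + n + v)
Q(Z(-1, 4), 3) - 89*s(M(-1), -1) = (⅙)*1 - 89*(5 - 1 + (-15 + 5*(-1))) = ⅙ - 89*(5 - 1 + (-15 - 5)) = ⅙ - 89*(5 - 1 - 20) = ⅙ - 89*(-16) = ⅙ + 1424 = 8545/6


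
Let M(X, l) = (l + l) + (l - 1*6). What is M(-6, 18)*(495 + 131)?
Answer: 30048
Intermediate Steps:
M(X, l) = -6 + 3*l (M(X, l) = 2*l + (l - 6) = 2*l + (-6 + l) = -6 + 3*l)
M(-6, 18)*(495 + 131) = (-6 + 3*18)*(495 + 131) = (-6 + 54)*626 = 48*626 = 30048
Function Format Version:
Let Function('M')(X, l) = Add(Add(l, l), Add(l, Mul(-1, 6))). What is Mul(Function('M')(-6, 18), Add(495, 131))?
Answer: 30048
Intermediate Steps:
Function('M')(X, l) = Add(-6, Mul(3, l)) (Function('M')(X, l) = Add(Mul(2, l), Add(l, -6)) = Add(Mul(2, l), Add(-6, l)) = Add(-6, Mul(3, l)))
Mul(Function('M')(-6, 18), Add(495, 131)) = Mul(Add(-6, Mul(3, 18)), Add(495, 131)) = Mul(Add(-6, 54), 626) = Mul(48, 626) = 30048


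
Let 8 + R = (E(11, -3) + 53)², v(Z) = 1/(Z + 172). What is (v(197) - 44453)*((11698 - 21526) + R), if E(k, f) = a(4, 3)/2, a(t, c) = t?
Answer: 111721895516/369 ≈ 3.0277e+8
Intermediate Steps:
E(k, f) = 2 (E(k, f) = 4/2 = 4*(½) = 2)
v(Z) = 1/(172 + Z)
R = 3017 (R = -8 + (2 + 53)² = -8 + 55² = -8 + 3025 = 3017)
(v(197) - 44453)*((11698 - 21526) + R) = (1/(172 + 197) - 44453)*((11698 - 21526) + 3017) = (1/369 - 44453)*(-9828 + 3017) = (1/369 - 44453)*(-6811) = -16403156/369*(-6811) = 111721895516/369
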